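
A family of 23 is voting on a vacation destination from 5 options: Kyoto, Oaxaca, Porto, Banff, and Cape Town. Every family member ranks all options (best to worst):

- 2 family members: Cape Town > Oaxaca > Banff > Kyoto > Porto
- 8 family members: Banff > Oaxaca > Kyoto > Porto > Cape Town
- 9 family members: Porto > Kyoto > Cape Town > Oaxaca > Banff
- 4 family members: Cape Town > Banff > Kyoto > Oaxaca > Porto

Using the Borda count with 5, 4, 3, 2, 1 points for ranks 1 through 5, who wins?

Kyoto

Kyoto: 2·2 + 8·3 + 9·4 + 4·3 = 76
Oaxaca: 2·4 + 8·4 + 9·2 + 4·2 = 66
Porto: 2·1 + 8·2 + 9·5 + 4·1 = 67
Banff: 2·3 + 8·5 + 9·1 + 4·4 = 71
Cape Town: 2·5 + 8·1 + 9·3 + 4·5 = 65
Kyoto has the highest Borda score (76).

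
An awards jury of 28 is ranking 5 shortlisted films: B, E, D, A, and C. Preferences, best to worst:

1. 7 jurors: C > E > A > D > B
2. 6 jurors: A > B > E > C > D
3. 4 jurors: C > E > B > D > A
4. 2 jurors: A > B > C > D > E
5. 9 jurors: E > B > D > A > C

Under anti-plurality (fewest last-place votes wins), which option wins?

Last-place votes: B 7, E 2, D 6, A 4, C 9.
E is ranked last by the fewest voters, so E wins.

E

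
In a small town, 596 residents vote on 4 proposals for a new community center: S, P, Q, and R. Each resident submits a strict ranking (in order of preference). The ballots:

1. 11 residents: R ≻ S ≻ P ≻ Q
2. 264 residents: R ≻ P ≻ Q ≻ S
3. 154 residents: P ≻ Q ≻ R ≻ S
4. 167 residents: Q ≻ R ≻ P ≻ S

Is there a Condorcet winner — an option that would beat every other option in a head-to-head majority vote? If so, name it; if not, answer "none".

Checking pairwise contests:
P beats S 585–11.
R beats P 442–154.
P beats Q 429–167.
Q beats R 321–275.
Every option loses at least one head-to-head, so there is no Condorcet winner.

none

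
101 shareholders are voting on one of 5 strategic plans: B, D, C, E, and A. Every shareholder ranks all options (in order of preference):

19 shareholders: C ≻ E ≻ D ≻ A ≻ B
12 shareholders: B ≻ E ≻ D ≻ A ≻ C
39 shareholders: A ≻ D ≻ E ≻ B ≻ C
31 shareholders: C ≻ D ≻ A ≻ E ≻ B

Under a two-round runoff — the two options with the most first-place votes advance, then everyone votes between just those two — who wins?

Round 1 first-place votes: B 12, D 0, C 50, E 0, A 39.
C and A advance.
Runoff: C is preferred to A by 50 voters; A by 51.
A wins the runoff.

A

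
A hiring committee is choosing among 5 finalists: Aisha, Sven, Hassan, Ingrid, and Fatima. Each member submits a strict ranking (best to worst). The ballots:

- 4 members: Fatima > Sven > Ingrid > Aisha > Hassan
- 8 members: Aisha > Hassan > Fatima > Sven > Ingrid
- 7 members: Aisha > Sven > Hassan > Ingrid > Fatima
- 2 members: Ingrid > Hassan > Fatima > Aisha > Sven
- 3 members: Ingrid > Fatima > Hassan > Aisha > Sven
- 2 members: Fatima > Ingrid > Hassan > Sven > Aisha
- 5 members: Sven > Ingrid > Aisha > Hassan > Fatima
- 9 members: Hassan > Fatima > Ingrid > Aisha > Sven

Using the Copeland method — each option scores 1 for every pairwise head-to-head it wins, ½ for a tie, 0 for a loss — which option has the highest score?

Hassan

Aisha: beats Sven and Hassan; ties Fatima; loses to Ingrid → score 2.5.
Sven: beats Ingrid; loses to Aisha, Hassan, and Fatima → score 1.
Hassan: beats Sven, Ingrid, and Fatima; loses to Aisha → score 3.
Ingrid: beats Aisha; loses to Sven, Hassan, and Fatima → score 1.
Fatima: beats Sven and Ingrid; ties Aisha; loses to Hassan → score 2.5.
Hassan has the best pairwise record.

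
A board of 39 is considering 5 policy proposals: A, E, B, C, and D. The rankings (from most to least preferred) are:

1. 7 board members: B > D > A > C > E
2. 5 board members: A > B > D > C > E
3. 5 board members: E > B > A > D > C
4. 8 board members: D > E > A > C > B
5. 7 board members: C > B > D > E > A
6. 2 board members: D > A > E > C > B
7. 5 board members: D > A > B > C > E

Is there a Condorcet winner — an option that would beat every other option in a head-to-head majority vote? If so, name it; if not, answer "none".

none

Checking pairwise contests:
E beats A 20–19.
B beats E 24–15.
A beats B 20–19.
A beats C 32–7.
B beats D 24–15.
Every option loses at least one head-to-head, so there is no Condorcet winner.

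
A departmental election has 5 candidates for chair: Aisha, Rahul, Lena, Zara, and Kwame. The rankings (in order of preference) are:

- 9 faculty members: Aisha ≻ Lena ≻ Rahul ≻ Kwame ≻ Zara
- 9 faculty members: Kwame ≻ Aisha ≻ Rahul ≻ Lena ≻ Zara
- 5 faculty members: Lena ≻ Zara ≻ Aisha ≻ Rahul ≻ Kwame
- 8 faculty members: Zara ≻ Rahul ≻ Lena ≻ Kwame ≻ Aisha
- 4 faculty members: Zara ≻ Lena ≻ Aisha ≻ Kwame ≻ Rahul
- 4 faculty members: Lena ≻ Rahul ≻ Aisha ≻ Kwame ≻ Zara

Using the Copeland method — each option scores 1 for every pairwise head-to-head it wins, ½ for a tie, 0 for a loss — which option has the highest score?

Lena

Aisha: beats Rahul, Zara, and Kwame; loses to Lena → score 3.
Rahul: beats Zara and Kwame; loses to Aisha and Lena → score 2.
Lena: beats Aisha, Rahul, Zara, and Kwame → score 4.
Zara: loses to Aisha, Rahul, Lena, and Kwame → score 0.
Kwame: beats Zara; loses to Aisha, Rahul, and Lena → score 1.
Lena has the best pairwise record.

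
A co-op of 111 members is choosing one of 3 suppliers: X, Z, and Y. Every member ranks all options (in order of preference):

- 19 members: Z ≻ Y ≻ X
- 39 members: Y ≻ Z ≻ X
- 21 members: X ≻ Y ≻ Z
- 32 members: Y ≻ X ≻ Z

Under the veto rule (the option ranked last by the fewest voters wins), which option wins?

Last-place votes: X 58, Z 53, Y 0.
Y is ranked last by the fewest voters, so Y wins.

Y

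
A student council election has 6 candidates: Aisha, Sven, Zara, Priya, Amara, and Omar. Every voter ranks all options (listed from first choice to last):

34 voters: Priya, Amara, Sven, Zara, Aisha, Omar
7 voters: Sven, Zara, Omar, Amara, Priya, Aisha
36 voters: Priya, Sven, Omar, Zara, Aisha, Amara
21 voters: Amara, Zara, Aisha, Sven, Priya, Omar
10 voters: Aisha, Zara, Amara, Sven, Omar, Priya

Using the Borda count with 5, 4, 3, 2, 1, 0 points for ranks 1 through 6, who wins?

Aisha: 34·1 + 7·0 + 36·1 + 21·3 + 10·5 = 183
Sven: 34·3 + 7·5 + 36·4 + 21·2 + 10·2 = 343
Zara: 34·2 + 7·4 + 36·2 + 21·4 + 10·4 = 292
Priya: 34·5 + 7·1 + 36·5 + 21·1 + 10·0 = 378
Amara: 34·4 + 7·2 + 36·0 + 21·5 + 10·3 = 285
Omar: 34·0 + 7·3 + 36·3 + 21·0 + 10·1 = 139
Priya has the highest Borda score (378).

Priya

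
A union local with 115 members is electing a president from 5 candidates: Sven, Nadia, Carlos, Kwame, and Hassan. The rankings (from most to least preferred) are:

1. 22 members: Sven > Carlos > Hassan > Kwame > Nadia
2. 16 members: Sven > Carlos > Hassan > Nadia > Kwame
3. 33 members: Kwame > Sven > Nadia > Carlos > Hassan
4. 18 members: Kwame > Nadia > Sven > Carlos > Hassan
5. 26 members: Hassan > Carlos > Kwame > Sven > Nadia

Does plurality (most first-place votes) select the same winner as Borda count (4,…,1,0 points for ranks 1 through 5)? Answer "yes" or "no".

no

Plurality — first-place votes: Sven 38, Nadia 0, Carlos 0, Kwame 51, Hassan 26. Winner: Kwame.
Borda — scores: Sven 313, Nadia 136, Carlos 243, Kwame 278, Hassan 180. Winner: Sven.
The two methods disagree.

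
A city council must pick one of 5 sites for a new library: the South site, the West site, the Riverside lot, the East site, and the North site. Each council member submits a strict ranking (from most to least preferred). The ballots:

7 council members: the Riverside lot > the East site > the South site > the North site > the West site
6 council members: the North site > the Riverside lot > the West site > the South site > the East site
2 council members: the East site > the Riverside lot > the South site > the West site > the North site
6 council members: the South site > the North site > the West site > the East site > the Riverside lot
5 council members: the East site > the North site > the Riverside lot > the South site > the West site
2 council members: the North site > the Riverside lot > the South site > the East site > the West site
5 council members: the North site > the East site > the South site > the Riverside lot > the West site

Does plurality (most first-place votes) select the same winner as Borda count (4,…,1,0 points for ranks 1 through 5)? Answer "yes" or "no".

Plurality — first-place votes: the South site 6, the West site 0, the Riverside lot 7, the East site 7, the North site 13. Winner: the North site.
Borda — scores: the South site 67, the West site 26, the Riverside lot 73, the East site 72, the North site 92. Winner: the North site.
The two methods agree.

yes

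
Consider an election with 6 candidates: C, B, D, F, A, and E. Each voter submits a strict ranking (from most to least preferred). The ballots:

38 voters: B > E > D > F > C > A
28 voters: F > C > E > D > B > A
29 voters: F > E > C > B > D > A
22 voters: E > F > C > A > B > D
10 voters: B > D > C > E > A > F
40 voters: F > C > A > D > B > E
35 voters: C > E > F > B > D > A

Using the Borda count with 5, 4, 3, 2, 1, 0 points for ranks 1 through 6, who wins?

C: 38·1 + 28·4 + 29·3 + 22·3 + 10·3 + 40·4 + 35·5 = 668
B: 38·5 + 28·1 + 29·2 + 22·1 + 10·5 + 40·1 + 35·2 = 458
D: 38·3 + 28·2 + 29·1 + 22·0 + 10·4 + 40·2 + 35·1 = 354
F: 38·2 + 28·5 + 29·5 + 22·4 + 10·0 + 40·5 + 35·3 = 754
A: 38·0 + 28·0 + 29·0 + 22·2 + 10·1 + 40·3 + 35·0 = 174
E: 38·4 + 28·3 + 29·4 + 22·5 + 10·2 + 40·0 + 35·4 = 622
F has the highest Borda score (754).

F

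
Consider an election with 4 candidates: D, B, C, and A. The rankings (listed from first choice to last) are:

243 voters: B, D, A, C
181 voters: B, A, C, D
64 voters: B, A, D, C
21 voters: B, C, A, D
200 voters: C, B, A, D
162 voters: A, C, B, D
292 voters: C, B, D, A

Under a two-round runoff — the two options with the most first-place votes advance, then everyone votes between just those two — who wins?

C

Round 1 first-place votes: D 0, B 509, C 492, A 162.
B and C advance.
Runoff: B is preferred to C by 509 voters; C by 654.
C wins the runoff.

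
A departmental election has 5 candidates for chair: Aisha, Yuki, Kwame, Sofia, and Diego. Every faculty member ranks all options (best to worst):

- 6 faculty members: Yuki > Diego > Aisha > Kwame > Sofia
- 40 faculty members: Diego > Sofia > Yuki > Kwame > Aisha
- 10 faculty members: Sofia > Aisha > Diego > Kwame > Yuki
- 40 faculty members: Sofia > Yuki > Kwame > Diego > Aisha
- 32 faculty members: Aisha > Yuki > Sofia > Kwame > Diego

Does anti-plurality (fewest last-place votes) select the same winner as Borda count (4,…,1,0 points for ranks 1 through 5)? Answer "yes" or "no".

Anti-plurality — last-place votes: Aisha 80, Yuki 10, Kwame 0, Sofia 6, Diego 32. Winner: Kwame.
Borda — scores: Aisha 170, Yuki 320, Kwame 168, Sofia 384, Diego 238. Winner: Sofia.
The two methods disagree.

no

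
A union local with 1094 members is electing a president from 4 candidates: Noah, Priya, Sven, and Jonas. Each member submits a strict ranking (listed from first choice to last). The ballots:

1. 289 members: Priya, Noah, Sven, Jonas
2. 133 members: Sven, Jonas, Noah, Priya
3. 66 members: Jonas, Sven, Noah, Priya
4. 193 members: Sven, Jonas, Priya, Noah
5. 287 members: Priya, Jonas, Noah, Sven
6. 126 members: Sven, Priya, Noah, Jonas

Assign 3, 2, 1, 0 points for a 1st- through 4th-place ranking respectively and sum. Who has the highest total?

Priya

Noah: 289·2 + 133·1 + 66·1 + 193·0 + 287·1 + 126·1 = 1190
Priya: 289·3 + 133·0 + 66·0 + 193·1 + 287·3 + 126·2 = 2173
Sven: 289·1 + 133·3 + 66·2 + 193·3 + 287·0 + 126·3 = 1777
Jonas: 289·0 + 133·2 + 66·3 + 193·2 + 287·2 + 126·0 = 1424
Priya has the highest Borda score (2173).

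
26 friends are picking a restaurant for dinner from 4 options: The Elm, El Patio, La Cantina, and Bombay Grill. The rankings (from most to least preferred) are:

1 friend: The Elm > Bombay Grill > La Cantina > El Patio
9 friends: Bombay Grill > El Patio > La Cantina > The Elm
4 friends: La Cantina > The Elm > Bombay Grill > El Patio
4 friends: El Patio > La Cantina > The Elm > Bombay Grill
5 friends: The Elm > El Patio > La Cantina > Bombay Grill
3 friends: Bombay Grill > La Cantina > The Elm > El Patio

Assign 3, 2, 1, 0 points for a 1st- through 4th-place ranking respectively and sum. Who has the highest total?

The Elm: 1·3 + 9·0 + 4·2 + 4·1 + 5·3 + 3·1 = 33
El Patio: 1·0 + 9·2 + 4·0 + 4·3 + 5·2 + 3·0 = 40
La Cantina: 1·1 + 9·1 + 4·3 + 4·2 + 5·1 + 3·2 = 41
Bombay Grill: 1·2 + 9·3 + 4·1 + 4·0 + 5·0 + 3·3 = 42
Bombay Grill has the highest Borda score (42).

Bombay Grill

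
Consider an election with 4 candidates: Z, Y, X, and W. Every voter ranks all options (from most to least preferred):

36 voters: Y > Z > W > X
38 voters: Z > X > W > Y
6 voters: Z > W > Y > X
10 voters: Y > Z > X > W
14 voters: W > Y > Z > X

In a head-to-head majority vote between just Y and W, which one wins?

W

Voters preferring Y to W: 46; preferring W to Y: 58.
W wins the head-to-head.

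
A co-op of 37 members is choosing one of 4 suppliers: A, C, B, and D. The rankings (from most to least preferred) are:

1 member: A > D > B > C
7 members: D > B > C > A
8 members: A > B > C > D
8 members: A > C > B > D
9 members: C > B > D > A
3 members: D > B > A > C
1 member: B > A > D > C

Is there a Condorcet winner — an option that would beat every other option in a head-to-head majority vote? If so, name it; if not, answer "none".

B

B vs A: 20–17 for B.
B vs C: 20–17 for B.
B vs D: 26–11 for B.
B beats every other option head-to-head.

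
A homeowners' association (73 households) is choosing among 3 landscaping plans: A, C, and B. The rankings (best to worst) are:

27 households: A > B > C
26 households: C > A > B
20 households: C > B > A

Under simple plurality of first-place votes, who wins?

First-place votes: A 27, C 46, B 0.
C has the most first-place votes.

C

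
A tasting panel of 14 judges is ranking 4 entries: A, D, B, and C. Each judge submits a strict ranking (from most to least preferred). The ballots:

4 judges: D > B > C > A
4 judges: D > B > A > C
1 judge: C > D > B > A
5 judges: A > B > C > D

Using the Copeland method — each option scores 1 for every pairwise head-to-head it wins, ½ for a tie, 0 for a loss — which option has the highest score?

A: beats C; loses to D and B → score 1.
D: beats A, B, and C → score 3.
B: beats A and C; loses to D → score 2.
C: loses to A, D, and B → score 0.
D has the best pairwise record.

D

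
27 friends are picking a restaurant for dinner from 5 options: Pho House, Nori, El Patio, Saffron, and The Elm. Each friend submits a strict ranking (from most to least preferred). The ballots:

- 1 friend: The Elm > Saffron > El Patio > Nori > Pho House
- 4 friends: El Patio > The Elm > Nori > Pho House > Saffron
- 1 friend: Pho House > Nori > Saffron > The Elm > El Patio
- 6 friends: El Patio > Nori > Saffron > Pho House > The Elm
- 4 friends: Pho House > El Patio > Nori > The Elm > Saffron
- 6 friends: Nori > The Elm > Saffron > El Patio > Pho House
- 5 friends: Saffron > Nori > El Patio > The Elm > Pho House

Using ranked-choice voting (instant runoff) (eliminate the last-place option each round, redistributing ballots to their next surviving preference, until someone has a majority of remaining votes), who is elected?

El Patio

Round 1: Pho House 5, Nori 6, El Patio 10, Saffron 5, The Elm 1. Eliminate The Elm.
Round 2: Pho House 5, Nori 6, El Patio 10, Saffron 6. Eliminate Pho House.
Round 3: Nori 7, El Patio 14, Saffron 6. El Patio has a majority.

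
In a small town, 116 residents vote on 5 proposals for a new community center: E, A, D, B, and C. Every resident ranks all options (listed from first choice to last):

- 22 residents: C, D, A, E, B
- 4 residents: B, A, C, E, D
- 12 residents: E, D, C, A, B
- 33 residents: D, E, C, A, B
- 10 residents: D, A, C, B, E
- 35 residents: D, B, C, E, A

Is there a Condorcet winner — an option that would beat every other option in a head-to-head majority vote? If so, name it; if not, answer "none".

D vs E: 100–16 for D.
D vs A: 112–4 for D.
D vs B: 112–4 for D.
D vs C: 90–26 for D.
D beats every other option head-to-head.

D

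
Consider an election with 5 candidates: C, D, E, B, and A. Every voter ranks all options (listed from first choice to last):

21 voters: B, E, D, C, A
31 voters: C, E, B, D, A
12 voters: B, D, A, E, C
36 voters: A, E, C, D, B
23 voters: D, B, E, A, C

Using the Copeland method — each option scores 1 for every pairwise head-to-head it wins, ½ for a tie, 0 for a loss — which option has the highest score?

E

C: beats D and B; loses to E and A → score 2.
D: beats A; loses to C, E, and B → score 1.
E: beats C, D, B, and A → score 4.
B: beats D and A; loses to C and E → score 2.
A: beats C; loses to D, E, and B → score 1.
E has the best pairwise record.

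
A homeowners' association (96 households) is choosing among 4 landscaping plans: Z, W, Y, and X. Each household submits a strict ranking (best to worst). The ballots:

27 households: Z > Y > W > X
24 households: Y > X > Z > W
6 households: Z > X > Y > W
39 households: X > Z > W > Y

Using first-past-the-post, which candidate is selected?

X

First-place votes: Z 33, W 0, Y 24, X 39.
X has the most first-place votes.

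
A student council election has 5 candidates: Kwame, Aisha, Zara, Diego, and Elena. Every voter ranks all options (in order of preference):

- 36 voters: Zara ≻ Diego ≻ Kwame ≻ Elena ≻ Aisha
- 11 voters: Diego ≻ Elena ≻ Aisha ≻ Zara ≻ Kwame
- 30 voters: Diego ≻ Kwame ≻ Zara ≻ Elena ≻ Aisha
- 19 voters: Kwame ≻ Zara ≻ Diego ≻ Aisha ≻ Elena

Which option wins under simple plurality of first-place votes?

First-place votes: Kwame 19, Aisha 0, Zara 36, Diego 41, Elena 0.
Diego has the most first-place votes.

Diego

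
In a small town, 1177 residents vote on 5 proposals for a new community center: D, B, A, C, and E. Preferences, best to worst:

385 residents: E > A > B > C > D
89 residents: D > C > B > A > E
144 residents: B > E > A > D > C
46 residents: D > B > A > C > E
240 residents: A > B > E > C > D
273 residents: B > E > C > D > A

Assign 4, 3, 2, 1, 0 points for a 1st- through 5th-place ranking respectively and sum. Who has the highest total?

B

D: 385·0 + 89·4 + 144·1 + 46·4 + 240·0 + 273·1 = 957
B: 385·2 + 89·2 + 144·4 + 46·3 + 240·3 + 273·4 = 3474
A: 385·3 + 89·1 + 144·2 + 46·2 + 240·4 + 273·0 = 2584
C: 385·1 + 89·3 + 144·0 + 46·1 + 240·1 + 273·2 = 1484
E: 385·4 + 89·0 + 144·3 + 46·0 + 240·2 + 273·3 = 3271
B has the highest Borda score (3474).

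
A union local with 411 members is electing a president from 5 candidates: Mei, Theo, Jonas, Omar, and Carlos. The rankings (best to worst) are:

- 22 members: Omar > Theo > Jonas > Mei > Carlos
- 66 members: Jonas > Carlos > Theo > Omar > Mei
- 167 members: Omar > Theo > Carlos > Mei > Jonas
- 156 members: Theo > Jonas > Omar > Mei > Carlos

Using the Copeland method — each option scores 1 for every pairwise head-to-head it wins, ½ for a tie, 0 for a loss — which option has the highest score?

Theo

Mei: loses to Theo, Jonas, Omar, and Carlos → score 0.
Theo: beats Mei, Jonas, Omar, and Carlos → score 4.
Jonas: beats Mei, Omar, and Carlos; loses to Theo → score 3.
Omar: beats Mei and Carlos; loses to Theo and Jonas → score 2.
Carlos: beats Mei; loses to Theo, Jonas, and Omar → score 1.
Theo has the best pairwise record.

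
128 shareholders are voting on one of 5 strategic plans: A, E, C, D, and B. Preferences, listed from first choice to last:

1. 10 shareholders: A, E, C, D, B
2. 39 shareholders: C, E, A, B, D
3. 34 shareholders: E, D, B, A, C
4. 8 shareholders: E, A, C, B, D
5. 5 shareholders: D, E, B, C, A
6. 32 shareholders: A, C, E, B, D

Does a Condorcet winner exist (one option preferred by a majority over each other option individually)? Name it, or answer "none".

none

Checking pairwise contests:
E beats A 86–42.
C beats E 71–57.
A beats C 84–44.
A beats D 89–39.
A beats B 89–39.
Every option loses at least one head-to-head, so there is no Condorcet winner.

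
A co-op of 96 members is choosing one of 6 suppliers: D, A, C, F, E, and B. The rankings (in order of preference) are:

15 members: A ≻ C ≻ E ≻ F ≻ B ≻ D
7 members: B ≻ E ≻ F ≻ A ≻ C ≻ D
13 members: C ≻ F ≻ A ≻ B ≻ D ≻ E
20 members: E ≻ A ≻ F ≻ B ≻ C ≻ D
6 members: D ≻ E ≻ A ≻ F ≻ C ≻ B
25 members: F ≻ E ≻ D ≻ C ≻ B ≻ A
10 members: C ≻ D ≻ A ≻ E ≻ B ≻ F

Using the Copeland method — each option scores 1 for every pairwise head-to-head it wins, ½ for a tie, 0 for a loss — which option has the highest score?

D: loses to A, C, F, E, and B → score 0.
A: beats D, F, and B; ties C; loses to E → score 3.5.
C: beats D and B; ties A; loses to F and E → score 2.5.
F: beats D, C, and B; loses to A and E → score 3.
E: beats D, A, C, F, and B → score 5.
B: beats D; loses to A, C, F, and E → score 1.
E has the best pairwise record.

E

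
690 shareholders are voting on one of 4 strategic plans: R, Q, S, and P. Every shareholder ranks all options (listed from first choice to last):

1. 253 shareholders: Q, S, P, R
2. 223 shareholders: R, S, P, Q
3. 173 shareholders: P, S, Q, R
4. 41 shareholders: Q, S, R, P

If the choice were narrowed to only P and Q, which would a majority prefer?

P

Voters preferring P to Q: 396; preferring Q to P: 294.
P wins the head-to-head.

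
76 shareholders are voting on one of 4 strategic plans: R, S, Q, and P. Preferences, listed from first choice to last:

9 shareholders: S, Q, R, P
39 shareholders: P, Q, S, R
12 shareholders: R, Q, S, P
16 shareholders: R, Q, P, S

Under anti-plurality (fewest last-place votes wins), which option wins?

Q

Last-place votes: R 39, S 16, Q 0, P 21.
Q is ranked last by the fewest voters, so Q wins.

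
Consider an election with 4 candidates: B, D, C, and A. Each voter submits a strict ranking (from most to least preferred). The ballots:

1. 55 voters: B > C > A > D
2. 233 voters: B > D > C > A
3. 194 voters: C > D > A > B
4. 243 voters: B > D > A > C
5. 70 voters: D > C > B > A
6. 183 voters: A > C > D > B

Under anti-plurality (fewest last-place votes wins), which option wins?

D

Last-place votes: B 377, D 55, C 243, A 303.
D is ranked last by the fewest voters, so D wins.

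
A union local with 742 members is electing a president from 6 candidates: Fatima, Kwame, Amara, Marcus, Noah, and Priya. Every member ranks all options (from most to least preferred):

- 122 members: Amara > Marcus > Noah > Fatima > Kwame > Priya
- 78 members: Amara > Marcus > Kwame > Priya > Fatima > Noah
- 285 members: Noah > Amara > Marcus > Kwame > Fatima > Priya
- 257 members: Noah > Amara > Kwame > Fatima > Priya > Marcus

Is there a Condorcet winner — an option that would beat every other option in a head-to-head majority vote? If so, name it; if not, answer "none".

Noah

Noah vs Fatima: 664–78 for Noah.
Noah vs Kwame: 664–78 for Noah.
Noah vs Amara: 542–200 for Noah.
Noah vs Marcus: 542–200 for Noah.
Noah vs Priya: 664–78 for Noah.
Noah beats every other option head-to-head.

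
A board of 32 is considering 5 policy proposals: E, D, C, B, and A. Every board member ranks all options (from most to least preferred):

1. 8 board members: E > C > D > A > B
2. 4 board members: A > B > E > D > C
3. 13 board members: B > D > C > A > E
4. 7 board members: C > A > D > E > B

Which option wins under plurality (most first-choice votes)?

First-place votes: E 8, D 0, C 7, B 13, A 4.
B has the most first-place votes.

B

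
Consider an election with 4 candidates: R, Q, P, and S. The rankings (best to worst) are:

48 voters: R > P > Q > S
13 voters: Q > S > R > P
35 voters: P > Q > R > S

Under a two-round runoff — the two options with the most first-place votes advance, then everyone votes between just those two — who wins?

Round 1 first-place votes: R 48, Q 13, P 35, S 0.
R and P advance.
Runoff: R is preferred to P by 61 voters; P by 35.
R wins the runoff.

R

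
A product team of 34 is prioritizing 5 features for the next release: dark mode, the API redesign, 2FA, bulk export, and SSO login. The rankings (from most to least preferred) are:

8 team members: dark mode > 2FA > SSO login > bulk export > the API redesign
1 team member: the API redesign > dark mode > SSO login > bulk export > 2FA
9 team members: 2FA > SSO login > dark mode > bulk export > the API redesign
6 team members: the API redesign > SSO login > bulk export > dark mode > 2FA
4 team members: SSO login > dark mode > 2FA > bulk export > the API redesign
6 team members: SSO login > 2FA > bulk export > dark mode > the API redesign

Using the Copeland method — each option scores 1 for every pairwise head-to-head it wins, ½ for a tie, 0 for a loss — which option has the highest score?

dark mode: beats the API redesign, 2FA, and bulk export; loses to SSO login → score 3.
the API redesign: loses to dark mode, 2FA, bulk export, and SSO login → score 0.
2FA: beats the API redesign and bulk export; ties SSO login; loses to dark mode → score 2.5.
bulk export: beats the API redesign; loses to dark mode, 2FA, and SSO login → score 1.
SSO login: beats dark mode, the API redesign, and bulk export; ties 2FA → score 3.5.
SSO login has the best pairwise record.

SSO login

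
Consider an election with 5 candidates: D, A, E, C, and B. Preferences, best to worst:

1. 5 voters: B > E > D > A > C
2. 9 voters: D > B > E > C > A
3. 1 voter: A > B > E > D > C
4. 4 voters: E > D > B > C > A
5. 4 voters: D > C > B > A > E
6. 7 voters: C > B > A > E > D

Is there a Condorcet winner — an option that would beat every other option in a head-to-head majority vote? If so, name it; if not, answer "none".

Checking pairwise contests:
E beats D 17–13.
D beats A 22–8.
B beats E 26–4.
D beats C 23–7.
D beats B 17–13.
Every option loses at least one head-to-head, so there is no Condorcet winner.

none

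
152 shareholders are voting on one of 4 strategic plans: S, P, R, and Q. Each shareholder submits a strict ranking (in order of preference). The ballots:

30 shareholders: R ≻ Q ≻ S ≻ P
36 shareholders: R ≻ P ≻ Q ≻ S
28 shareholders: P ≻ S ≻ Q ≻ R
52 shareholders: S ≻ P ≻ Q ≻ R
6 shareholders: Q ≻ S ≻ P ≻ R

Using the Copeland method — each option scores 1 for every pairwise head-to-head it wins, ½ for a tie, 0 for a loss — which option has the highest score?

S

S: beats P, R, and Q → score 3.
P: beats R and Q; loses to S → score 2.
R: loses to S, P, and Q → score 0.
Q: beats R; loses to S and P → score 1.
S has the best pairwise record.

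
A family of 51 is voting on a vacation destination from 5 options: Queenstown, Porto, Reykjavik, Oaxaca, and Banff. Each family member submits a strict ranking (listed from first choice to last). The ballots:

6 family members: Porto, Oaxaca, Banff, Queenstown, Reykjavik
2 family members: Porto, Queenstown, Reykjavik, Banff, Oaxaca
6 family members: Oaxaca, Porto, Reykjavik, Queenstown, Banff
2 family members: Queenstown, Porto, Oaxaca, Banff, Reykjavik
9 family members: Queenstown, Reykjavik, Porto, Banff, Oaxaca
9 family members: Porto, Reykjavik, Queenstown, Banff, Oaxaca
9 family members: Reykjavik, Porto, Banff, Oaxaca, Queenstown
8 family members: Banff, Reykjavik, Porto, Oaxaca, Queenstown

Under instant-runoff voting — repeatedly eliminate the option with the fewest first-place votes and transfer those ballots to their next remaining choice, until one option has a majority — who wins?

Round 1: Queenstown 11, Porto 17, Reykjavik 9, Oaxaca 6, Banff 8. Eliminate Oaxaca.
Round 2: Queenstown 11, Porto 23, Reykjavik 9, Banff 8. Eliminate Banff.
Round 3: Queenstown 11, Porto 23, Reykjavik 17. Eliminate Queenstown.
Round 4: Porto 25, Reykjavik 26. Reykjavik has a majority.

Reykjavik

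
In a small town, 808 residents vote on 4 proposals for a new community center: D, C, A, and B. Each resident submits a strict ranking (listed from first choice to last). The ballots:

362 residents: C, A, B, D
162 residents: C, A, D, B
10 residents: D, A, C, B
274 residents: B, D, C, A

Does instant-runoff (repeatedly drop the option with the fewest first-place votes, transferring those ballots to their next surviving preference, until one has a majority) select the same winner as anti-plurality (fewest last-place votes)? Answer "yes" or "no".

yes

Instant-runoff — R1 D 10, C 524, A 0, B 274 (C winner). Winner: C.
Anti-plurality — last-place votes: D 362, C 0, A 274, B 172. Winner: C.
The two methods agree.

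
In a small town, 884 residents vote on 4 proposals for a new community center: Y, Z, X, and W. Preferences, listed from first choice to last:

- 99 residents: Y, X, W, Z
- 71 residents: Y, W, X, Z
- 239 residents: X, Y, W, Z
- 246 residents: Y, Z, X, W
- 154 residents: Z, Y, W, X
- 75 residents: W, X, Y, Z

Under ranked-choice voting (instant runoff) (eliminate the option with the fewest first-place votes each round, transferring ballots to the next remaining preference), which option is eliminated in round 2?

Z

Round 1: Y 416, Z 154, X 239, W 75. Eliminate W.
Round 2: Y 416, Z 154, X 314. Eliminate Z.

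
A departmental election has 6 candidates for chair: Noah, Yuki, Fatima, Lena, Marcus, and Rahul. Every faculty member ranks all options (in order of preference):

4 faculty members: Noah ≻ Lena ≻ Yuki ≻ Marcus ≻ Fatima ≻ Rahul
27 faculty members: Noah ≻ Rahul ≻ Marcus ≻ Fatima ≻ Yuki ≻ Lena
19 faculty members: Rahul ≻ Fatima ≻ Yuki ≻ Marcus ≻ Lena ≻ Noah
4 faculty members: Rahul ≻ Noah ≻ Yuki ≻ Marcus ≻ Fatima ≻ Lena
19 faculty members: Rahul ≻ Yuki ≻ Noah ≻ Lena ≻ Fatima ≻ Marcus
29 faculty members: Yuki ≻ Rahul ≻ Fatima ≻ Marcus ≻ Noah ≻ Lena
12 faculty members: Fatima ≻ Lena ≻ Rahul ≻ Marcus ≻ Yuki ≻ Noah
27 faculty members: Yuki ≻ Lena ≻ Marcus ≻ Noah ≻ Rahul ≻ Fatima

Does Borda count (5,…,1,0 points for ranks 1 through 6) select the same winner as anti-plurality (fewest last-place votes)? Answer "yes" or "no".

no

Borda — scores: Noah 311, Yuki 476, Fatima 304, Lena 229, Marcus 298, Rahul 497. Winner: Rahul.
Anti-plurality — last-place votes: Noah 31, Yuki 0, Fatima 27, Lena 60, Marcus 19, Rahul 4. Winner: Yuki.
The two methods disagree.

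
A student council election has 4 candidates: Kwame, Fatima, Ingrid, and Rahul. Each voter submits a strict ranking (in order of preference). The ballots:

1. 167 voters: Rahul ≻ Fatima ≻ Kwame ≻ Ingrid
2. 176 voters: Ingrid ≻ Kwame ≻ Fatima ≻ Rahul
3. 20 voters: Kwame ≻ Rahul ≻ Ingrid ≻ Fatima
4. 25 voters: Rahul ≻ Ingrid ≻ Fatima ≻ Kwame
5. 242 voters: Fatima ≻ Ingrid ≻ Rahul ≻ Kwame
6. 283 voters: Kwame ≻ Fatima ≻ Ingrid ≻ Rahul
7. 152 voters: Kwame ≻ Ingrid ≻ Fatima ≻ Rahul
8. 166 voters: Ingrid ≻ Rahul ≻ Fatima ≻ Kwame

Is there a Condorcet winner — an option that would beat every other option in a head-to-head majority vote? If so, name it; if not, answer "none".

Kwame vs Fatima: 631–600 for Kwame.
Kwame vs Ingrid: 622–609 for Kwame.
Kwame vs Rahul: 631–600 for Kwame.
Kwame beats every other option head-to-head.

Kwame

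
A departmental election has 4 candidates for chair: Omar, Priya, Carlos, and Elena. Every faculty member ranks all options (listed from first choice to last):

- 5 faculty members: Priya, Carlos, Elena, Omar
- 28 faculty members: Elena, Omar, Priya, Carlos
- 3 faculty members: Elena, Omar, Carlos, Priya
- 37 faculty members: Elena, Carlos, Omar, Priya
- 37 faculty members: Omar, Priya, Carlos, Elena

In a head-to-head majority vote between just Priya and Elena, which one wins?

Voters preferring Priya to Elena: 42; preferring Elena to Priya: 68.
Elena wins the head-to-head.

Elena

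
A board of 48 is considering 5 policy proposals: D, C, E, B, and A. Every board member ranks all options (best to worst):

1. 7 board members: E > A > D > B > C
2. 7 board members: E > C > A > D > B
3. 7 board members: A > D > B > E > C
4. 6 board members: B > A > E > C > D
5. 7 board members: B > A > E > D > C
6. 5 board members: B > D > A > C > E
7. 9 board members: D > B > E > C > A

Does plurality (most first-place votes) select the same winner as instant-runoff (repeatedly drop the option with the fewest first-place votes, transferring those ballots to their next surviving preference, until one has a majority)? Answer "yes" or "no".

no

Plurality — first-place votes: D 9, C 0, E 14, B 18, A 7. Winner: B.
Instant-runoff — R1 D 9, C 0, E 14, B 18, A 7 (C out); R2 D 9, E 14, B 18, A 7 (A out); R3 D 16, E 14, B 18 (E out); R4 D 30, B 18 (D winner). Winner: D.
The two methods disagree.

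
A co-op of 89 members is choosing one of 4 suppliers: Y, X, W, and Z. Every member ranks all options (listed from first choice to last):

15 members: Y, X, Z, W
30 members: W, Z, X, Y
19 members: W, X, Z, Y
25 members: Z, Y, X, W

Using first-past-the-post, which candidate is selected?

W

First-place votes: Y 15, X 0, W 49, Z 25.
W has the most first-place votes.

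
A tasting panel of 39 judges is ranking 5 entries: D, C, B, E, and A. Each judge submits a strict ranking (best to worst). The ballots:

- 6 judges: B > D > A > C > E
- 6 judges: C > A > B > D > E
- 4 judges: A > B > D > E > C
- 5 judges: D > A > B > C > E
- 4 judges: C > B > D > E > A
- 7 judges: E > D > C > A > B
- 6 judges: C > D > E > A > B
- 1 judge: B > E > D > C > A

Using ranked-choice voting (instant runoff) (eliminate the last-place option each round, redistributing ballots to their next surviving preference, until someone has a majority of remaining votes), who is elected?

C

Round 1: D 5, C 16, B 7, E 7, A 4. Eliminate A.
Round 2: D 5, C 16, B 11, E 7. Eliminate D.
Round 3: C 16, B 16, E 7. Eliminate E.
Round 4: C 23, B 16. C has a majority.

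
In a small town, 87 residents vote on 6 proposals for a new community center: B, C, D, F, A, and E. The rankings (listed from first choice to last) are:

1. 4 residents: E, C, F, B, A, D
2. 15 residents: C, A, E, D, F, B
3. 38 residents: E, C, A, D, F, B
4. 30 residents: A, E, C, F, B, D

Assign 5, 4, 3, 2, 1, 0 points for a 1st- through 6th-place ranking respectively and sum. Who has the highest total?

B: 4·2 + 15·0 + 38·0 + 30·1 = 38
C: 4·4 + 15·5 + 38·4 + 30·3 = 333
D: 4·0 + 15·2 + 38·2 + 30·0 = 106
F: 4·3 + 15·1 + 38·1 + 30·2 = 125
A: 4·1 + 15·4 + 38·3 + 30·5 = 328
E: 4·5 + 15·3 + 38·5 + 30·4 = 375
E has the highest Borda score (375).

E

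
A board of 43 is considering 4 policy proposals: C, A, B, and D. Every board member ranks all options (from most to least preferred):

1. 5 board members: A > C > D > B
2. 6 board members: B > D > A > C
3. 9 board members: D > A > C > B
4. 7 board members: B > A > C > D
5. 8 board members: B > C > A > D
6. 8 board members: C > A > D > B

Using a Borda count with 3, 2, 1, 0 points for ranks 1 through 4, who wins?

A

C: 5·2 + 6·0 + 9·1 + 7·1 + 8·2 + 8·3 = 66
A: 5·3 + 6·1 + 9·2 + 7·2 + 8·1 + 8·2 = 77
B: 5·0 + 6·3 + 9·0 + 7·3 + 8·3 + 8·0 = 63
D: 5·1 + 6·2 + 9·3 + 7·0 + 8·0 + 8·1 = 52
A has the highest Borda score (77).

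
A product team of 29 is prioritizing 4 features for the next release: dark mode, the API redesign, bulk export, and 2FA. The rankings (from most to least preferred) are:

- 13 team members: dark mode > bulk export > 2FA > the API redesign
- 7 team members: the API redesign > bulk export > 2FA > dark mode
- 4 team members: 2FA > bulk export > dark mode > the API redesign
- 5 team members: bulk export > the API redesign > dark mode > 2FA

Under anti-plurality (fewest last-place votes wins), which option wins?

bulk export

Last-place votes: dark mode 7, the API redesign 17, bulk export 0, 2FA 5.
bulk export is ranked last by the fewest voters, so bulk export wins.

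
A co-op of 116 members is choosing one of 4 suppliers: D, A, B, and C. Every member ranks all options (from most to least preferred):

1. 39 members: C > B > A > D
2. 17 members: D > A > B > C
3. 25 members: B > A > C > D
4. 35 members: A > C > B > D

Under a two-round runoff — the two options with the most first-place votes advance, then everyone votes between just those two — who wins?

Round 1 first-place votes: D 17, A 35, B 25, C 39.
C and A advance.
Runoff: C is preferred to A by 39 voters; A by 77.
A wins the runoff.

A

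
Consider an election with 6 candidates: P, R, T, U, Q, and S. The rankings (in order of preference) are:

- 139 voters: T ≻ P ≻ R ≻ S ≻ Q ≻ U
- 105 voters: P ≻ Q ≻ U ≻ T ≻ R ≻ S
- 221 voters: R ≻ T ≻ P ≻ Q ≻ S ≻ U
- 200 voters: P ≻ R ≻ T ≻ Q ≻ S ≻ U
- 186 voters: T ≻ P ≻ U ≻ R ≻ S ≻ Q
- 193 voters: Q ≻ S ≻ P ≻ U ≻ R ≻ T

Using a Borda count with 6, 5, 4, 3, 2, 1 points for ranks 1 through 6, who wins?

P: 139·5 + 105·6 + 221·4 + 200·6 + 186·5 + 193·4 = 5111
R: 139·4 + 105·2 + 221·6 + 200·5 + 186·3 + 193·2 = 4036
T: 139·6 + 105·3 + 221·5 + 200·4 + 186·6 + 193·1 = 4363
U: 139·1 + 105·4 + 221·1 + 200·1 + 186·4 + 193·3 = 2303
Q: 139·2 + 105·5 + 221·3 + 200·3 + 186·1 + 193·6 = 3410
S: 139·3 + 105·1 + 221·2 + 200·2 + 186·2 + 193·5 = 2701
P has the highest Borda score (5111).

P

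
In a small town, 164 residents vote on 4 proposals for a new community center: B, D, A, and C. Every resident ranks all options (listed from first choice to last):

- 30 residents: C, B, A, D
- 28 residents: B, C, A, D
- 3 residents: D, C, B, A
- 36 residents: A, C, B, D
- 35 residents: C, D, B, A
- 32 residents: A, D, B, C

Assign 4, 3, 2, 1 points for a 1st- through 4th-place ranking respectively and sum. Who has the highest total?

B: 30·3 + 28·4 + 3·2 + 36·2 + 35·2 + 32·2 = 414
D: 30·1 + 28·1 + 3·4 + 36·1 + 35·3 + 32·3 = 307
A: 30·2 + 28·2 + 3·1 + 36·4 + 35·1 + 32·4 = 426
C: 30·4 + 28·3 + 3·3 + 36·3 + 35·4 + 32·1 = 493
C has the highest Borda score (493).

C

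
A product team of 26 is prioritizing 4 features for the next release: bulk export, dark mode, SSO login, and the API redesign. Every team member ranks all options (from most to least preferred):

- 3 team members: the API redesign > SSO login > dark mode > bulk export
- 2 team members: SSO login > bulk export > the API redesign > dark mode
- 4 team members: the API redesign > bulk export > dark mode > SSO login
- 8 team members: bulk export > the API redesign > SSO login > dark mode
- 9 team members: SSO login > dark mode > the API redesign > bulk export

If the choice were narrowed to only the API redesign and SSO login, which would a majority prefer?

Voters preferring the API redesign to SSO login: 15; preferring SSO login to the API redesign: 11.
the API redesign wins the head-to-head.

the API redesign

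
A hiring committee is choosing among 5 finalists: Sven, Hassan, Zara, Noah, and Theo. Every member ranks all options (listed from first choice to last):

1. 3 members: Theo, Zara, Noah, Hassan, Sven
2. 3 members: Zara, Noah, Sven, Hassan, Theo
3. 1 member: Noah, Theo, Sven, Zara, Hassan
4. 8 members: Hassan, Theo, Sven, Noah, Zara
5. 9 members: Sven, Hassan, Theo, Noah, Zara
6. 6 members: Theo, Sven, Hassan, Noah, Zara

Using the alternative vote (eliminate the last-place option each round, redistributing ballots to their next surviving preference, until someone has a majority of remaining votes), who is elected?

Round 1: Sven 9, Hassan 8, Zara 3, Noah 1, Theo 9. Eliminate Noah.
Round 2: Sven 9, Hassan 8, Zara 3, Theo 10. Eliminate Zara.
Round 3: Sven 12, Hassan 8, Theo 10. Eliminate Hassan.
Round 4: Sven 12, Theo 18. Theo has a majority.

Theo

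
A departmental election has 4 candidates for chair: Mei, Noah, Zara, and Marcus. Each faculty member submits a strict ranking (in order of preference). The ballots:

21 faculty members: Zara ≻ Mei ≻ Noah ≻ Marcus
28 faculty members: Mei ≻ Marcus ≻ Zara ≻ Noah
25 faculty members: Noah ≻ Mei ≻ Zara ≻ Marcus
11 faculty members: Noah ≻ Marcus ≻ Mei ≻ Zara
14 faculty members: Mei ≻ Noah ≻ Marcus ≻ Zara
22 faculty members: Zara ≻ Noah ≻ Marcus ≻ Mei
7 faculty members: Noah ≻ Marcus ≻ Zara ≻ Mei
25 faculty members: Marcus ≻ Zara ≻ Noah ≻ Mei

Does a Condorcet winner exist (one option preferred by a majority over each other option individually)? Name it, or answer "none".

none

Checking pairwise contests:
Noah beats Mei 90–63.
Zara beats Noah 96–57.
Mei beats Zara 78–75.
Mei beats Marcus 88–65.
Every option loses at least one head-to-head, so there is no Condorcet winner.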